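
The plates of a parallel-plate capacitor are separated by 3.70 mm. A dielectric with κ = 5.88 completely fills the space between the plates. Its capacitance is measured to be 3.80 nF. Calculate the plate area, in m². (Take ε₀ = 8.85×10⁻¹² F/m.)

A = Cd/(κε₀) = 3.80×10⁻⁹ × 3.70×10⁻³ / (5.88 × 8.85×10⁻¹²) = 0.270 m².

0.270 m²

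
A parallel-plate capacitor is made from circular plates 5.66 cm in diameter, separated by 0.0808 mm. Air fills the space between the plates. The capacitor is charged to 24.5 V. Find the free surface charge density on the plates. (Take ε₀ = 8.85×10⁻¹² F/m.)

σ ≈ 2.68 μC/m²

A = π(5.66/2 cm)² = 2.52×10⁻³ m².
C = ε₀A/d = 8.85×10⁻¹² × 2.52×10⁻³ / 8.08×10⁻⁵ = 2.76×10⁻¹⁰ F.
σ = Q/A = CV/A = 2.76×10⁻¹⁰ × 24.5 / 2.52×10⁻³ = 2.68×10⁻⁶ C/m².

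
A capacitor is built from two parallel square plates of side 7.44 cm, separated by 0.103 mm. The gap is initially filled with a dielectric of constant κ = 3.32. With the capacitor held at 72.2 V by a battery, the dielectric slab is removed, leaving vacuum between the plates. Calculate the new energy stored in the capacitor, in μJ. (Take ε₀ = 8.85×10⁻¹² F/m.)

A = (7.44 cm)² = 5.54×10⁻³ m².
Initially C₁ = κε₀A/d = 3.32 × 8.85×10⁻¹² × 5.54×10⁻³ / 1.03×10⁻⁴ = 1.58×10⁻⁹ F.
U₁ = 4.12×10⁻⁶ J.
Battery connected ⇒ V is held fixed. C₂ = 0.301 C₁ and U = ½CV², so U₂/U₁ = C₂/C₁ = 0.301.
U₂ = 0.301 × 4.12×10⁻⁶ = 1.24×10⁻⁶ J.

U ≈ 1.24 μJ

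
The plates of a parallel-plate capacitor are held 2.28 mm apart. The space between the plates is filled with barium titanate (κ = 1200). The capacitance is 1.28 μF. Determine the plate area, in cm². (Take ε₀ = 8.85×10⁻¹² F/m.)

A = Cd/(κε₀) = 1.28×10⁻⁶ × 2.28×10⁻³ / (1200 × 8.85×10⁻¹²) = 0.275 m².

A ≈ 2748 cm²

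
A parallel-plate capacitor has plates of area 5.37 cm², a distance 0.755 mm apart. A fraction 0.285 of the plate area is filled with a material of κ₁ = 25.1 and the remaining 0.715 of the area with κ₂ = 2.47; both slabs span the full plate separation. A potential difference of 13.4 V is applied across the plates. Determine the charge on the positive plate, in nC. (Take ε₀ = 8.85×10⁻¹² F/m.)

A = 5.37 cm² = 5.37×10⁻⁴ m².
Side-by-side slabs ⇒ two capacitors in parallel, each spanning the full gap.
C₁ = κ₁ε₀A₁/d = 25.1 × 8.85×10⁻¹² × 1.53×10⁻⁴ / 7.55×10⁻⁴ = 4.50×10⁻¹¹ F.
C₂ = κ₂ε₀A₂/d = 2.47 × 8.85×10⁻¹² × 3.84×10⁻⁴ / 7.55×10⁻⁴ = 1.11×10⁻¹¹ F.
C = C₁ + C₂ = 5.61×10⁻¹¹ F.
Q = CV = 5.61×10⁻¹¹ × 13.4 = 7.52×10⁻¹⁰ C.

Q ≈ 0.752 nC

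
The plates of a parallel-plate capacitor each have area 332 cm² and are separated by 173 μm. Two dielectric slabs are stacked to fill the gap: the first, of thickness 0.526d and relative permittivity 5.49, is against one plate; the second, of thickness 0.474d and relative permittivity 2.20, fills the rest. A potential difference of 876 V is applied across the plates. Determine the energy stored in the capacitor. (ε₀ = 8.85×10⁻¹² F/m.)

U ≈ 2.09 mJ

A = 332 cm² = 3.32×10⁻² m².
Stacked slabs ⇒ two capacitors in series, each with the full plate area.
C₁ = κ₁ε₀A/d₁ = 5.49 × 8.85×10⁻¹² × 3.32×10⁻² / 9.10×10⁻⁵ = 1.77×10⁻⁸ F.
C₂ = κ₂ε₀A/d₂ = 2.20 × 8.85×10⁻¹² × 3.32×10⁻² / 8.20×10⁻⁵ = 7.88×10⁻⁹ F.
C = (1/C₁ + 1/C₂)⁻¹ = 5.46×10⁻⁹ F.
U = ½CV² = ½ × 5.46×10⁻⁹ × (876)² = 2.09×10⁻³ J.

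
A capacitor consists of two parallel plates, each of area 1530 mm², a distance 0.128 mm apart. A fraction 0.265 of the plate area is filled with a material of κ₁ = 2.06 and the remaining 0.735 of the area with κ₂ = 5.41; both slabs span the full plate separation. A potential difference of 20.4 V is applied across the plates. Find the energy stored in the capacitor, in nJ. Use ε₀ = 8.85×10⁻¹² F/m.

99.5 nJ

A = 1530 mm² = 1.53×10⁻³ m².
Side-by-side slabs ⇒ two capacitors in parallel, each spanning the full gap.
C₁ = κ₁ε₀A₁/d = 2.06 × 8.85×10⁻¹² × 4.05×10⁻⁴ / 1.28×10⁻⁴ = 5.77×10⁻¹¹ F.
C₂ = κ₂ε₀A₂/d = 5.41 × 8.85×10⁻¹² × 1.12×10⁻³ / 1.28×10⁻⁴ = 4.21×10⁻¹⁰ F.
C = C₁ + C₂ = 4.78×10⁻¹⁰ F.
U = ½CV² = ½ × 4.78×10⁻¹⁰ × (20.4)² = 9.95×10⁻⁸ J.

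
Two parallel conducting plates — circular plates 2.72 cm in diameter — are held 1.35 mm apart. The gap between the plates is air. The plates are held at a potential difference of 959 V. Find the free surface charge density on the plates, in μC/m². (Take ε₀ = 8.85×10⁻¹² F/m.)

A = π(2.72/2 cm)² = 5.81×10⁻⁴ m².
C = ε₀A/d = 8.85×10⁻¹² × 5.81×10⁻⁴ / 1.35×10⁻³ = 3.81×10⁻¹² F.
σ = Q/A = CV/A = 3.81×10⁻¹² × 959 / 5.81×10⁻⁴ = 6.29×10⁻⁶ C/m².

σ ≈ 6.29 μC/m²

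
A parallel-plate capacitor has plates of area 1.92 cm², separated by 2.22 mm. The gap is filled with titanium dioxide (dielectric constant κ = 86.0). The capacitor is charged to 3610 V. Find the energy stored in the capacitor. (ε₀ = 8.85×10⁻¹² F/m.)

A = 1.92 cm² = 1.92×10⁻⁴ m².
C = κε₀A/d = 86.0 × 8.85×10⁻¹² × 1.92×10⁻⁴ / 2.22×10⁻³ = 6.58×10⁻¹¹ F.
U = ½CV² = ½ × 6.58×10⁻¹¹ × (3610)² = 4.29×10⁻⁴ J.

429 μJ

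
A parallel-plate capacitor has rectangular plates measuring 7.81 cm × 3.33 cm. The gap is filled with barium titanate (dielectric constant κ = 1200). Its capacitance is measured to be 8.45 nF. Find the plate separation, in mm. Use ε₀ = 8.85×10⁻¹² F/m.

3.27 mm

A = 7.81 × 3.33 cm² = 2.60×10⁻³ m².
d = κε₀A/C = 1200 × 8.85×10⁻¹² × 2.60×10⁻³ / 8.45×10⁻⁹ = 3.27×10⁻³ m.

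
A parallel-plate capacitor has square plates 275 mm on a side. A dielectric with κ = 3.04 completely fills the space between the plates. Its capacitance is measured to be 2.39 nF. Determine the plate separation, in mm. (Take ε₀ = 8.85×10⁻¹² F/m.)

A = (275 mm)² = 7.56×10⁻² m².
d = κε₀A/C = 3.04 × 8.85×10⁻¹² × 7.56×10⁻² / 2.39×10⁻⁹ = 8.51×10⁻⁴ m.

d ≈ 0.851 mm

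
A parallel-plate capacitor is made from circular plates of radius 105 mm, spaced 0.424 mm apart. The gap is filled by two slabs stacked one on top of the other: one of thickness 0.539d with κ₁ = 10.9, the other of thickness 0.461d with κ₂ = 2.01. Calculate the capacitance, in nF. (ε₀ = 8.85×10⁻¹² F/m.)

2.59 nF

A = π(105 mm)² = 3.46×10⁻² m².
Stacked slabs ⇒ two capacitors in series, each with the full plate area.
C₁ = κ₁ε₀A/d₁ = 10.9 × 8.85×10⁻¹² × 3.46×10⁻² / 2.29×10⁻⁴ = 1.46×10⁻⁸ F.
C₂ = κ₂ε₀A/d₂ = 2.01 × 8.85×10⁻¹² × 3.46×10⁻² / 1.95×10⁻⁴ = 3.15×10⁻⁹ F.
C = (1/C₁ + 1/C₂)⁻¹ = 2.59×10⁻⁹ F.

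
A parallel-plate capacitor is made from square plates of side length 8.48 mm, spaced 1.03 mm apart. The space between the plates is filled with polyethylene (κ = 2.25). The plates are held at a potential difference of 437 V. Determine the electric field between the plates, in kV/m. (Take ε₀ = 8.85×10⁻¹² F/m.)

E ≈ 424 kV/m

E = V/d = 437 / 1.03×10⁻³ = 4.24×10⁵ V/m.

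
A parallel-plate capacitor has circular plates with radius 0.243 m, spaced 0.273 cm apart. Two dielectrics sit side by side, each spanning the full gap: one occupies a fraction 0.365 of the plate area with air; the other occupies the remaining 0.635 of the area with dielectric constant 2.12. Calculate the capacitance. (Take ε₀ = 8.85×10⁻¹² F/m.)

A = π(0.243 m)² = 0.186 m².
Side-by-side slabs ⇒ two capacitors in parallel, each spanning the full gap.
C₁ = κ₁ε₀A₁/d = 1.00 × 8.85×10⁻¹² × 6.77×10⁻² / 2.73×10⁻³ = 2.20×10⁻¹⁰ F.
C₂ = κ₂ε₀A₂/d = 2.12 × 8.85×10⁻¹² × 0.118 / 2.73×10⁻³ = 8.10×10⁻¹⁰ F.
C = C₁ + C₂ = 1.03×10⁻⁹ F.

1.03 nF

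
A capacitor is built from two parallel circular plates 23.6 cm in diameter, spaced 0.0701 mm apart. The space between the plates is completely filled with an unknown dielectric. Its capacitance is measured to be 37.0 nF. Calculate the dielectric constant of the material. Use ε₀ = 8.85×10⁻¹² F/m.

A = π(23.6/2 cm)² = 4.37×10⁻² m².
κ = Cd/(ε₀A) = 3.70×10⁻⁸ × 7.01×10⁻⁵ / (8.85×10⁻¹² × 4.37×10⁻²) = 6.70.

6.70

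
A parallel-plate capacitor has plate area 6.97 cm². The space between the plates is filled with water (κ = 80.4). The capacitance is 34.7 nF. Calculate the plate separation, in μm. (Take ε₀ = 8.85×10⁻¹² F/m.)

A = 6.97 cm² = 6.97×10⁻⁴ m².
d = κε₀A/C = 80.4 × 8.85×10⁻¹² × 6.97×10⁻⁴ / 3.47×10⁻⁸ = 1.43×10⁻⁵ m.

d ≈ 14.3 μm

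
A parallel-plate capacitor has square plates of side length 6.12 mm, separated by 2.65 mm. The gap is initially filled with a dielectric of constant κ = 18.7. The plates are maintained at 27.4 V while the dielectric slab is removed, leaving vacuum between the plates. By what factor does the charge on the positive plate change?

Battery connected ⇒ V is held fixed.
C₂ = 0.0535 C₁ and Q = CV, so Q₂/Q₁ = C₂/C₁ = 0.0535.

Q₂/Q₁ ≈ 0.0535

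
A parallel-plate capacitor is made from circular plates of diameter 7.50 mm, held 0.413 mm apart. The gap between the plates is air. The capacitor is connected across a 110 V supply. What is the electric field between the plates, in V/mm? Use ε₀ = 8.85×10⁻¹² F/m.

E ≈ 266 V/mm

E = V/d = 110 / 4.13×10⁻⁴ = 2.66×10⁵ V/m.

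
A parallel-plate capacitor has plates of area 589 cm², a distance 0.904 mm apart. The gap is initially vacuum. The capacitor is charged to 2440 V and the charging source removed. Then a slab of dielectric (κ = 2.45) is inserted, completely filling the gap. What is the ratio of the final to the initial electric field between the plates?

Isolated ⇒ Q is held fixed.
V₂ = Q/C₂ = V₁/2.45; E = V/d, so E₂/E₁ = (V₂/V₁)(d₁/d₂) = 0.408.

E₂/E₁ ≈ 0.408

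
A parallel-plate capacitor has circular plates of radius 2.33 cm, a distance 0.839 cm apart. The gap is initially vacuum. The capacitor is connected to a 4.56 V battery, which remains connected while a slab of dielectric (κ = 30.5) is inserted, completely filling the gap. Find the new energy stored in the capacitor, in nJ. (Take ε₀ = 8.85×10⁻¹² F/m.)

U ≈ 0.570 nJ

A = π(2.33 cm)² = 1.71×10⁻³ m².
Initially C₁ = ε₀A/d = 8.85×10⁻¹² × 1.71×10⁻³ / 8.39×10⁻³ = 1.80×10⁻¹² F.
U₁ = 1.87×10⁻¹¹ J.
Battery connected ⇒ V is held fixed. C₂ = 30.5 C₁ and U = ½CV², so U₂/U₁ = C₂/C₁ = 30.5.
U₂ = 30.5 × 1.87×10⁻¹¹ = 5.70×10⁻¹⁰ J.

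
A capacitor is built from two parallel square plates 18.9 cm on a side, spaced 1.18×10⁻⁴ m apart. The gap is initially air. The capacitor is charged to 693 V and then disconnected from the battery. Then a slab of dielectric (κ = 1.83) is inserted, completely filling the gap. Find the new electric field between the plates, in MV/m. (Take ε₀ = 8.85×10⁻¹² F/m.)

A = (18.9 cm)² = 3.57×10⁻² m².
Initially C₁ = ε₀A/d = 8.85×10⁻¹² × 3.57×10⁻² / 1.18×10⁻⁴ = 2.68×10⁻⁹ F.
E₁ = 5.87×10⁶ V/m.
Isolated ⇒ Q is held fixed. V₂ = Q/C₂ = V₁/1.83; E = V/d, so E₂/E₁ = (V₂/V₁)(d₁/d₂) = 0.546.
E₂ = 0.546 × 5.87×10⁶ = 3.21×10⁶ V/m.

E ≈ 3.21 MV/m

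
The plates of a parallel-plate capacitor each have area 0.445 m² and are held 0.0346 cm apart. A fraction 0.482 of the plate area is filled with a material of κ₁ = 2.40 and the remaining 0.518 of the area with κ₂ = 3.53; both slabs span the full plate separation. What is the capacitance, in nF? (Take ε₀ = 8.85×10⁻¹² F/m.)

Side-by-side slabs ⇒ two capacitors in parallel, each spanning the full gap.
C₁ = κ₁ε₀A₁/d = 2.40 × 8.85×10⁻¹² × 0.214 / 3.46×10⁻⁴ = 1.32×10⁻⁸ F.
C₂ = κ₂ε₀A₂/d = 3.53 × 8.85×10⁻¹² × 0.231 / 3.46×10⁻⁴ = 2.08×10⁻⁸ F.
C = C₁ + C₂ = 3.40×10⁻⁸ F.

C ≈ 34.0 nF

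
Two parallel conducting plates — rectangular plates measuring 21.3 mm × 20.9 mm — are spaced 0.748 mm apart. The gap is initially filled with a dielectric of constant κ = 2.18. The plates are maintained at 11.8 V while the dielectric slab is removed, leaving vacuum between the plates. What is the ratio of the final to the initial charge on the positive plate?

Battery connected ⇒ V is held fixed.
C₂ = 0.459 C₁ and Q = CV, so Q₂/Q₁ = C₂/C₁ = 0.459.

0.459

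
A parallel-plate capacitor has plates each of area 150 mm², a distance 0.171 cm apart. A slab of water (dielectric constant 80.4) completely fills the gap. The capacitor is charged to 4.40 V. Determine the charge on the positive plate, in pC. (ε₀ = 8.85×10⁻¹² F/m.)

A = 150 mm² = 1.50×10⁻⁴ m².
C = κε₀A/d = 80.4 × 8.85×10⁻¹² × 1.50×10⁻⁴ / 1.71×10⁻³ = 6.24×10⁻¹¹ F.
Q = CV = 6.24×10⁻¹¹ × 4.40 = 2.75×10⁻¹⁰ C.

275 pC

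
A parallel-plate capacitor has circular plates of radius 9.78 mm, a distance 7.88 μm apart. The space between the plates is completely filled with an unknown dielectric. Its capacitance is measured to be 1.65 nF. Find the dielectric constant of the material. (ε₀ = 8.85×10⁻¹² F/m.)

A = π(9.78 mm)² = 3.00×10⁻⁴ m².
κ = Cd/(ε₀A) = 1.65×10⁻⁹ × 7.88×10⁻⁶ / (8.85×10⁻¹² × 3.00×10⁻⁴) = 4.89.

κ ≈ 4.89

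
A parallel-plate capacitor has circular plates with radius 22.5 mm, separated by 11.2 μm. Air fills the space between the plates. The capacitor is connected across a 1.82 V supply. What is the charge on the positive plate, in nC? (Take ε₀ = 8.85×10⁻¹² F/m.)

Q ≈ 2.29 nC

A = π(22.5 mm)² = 1.59×10⁻³ m².
C = ε₀A/d = 8.85×10⁻¹² × 1.59×10⁻³ / 1.12×10⁻⁵ = 1.26×10⁻⁹ F.
Q = CV = 1.26×10⁻⁹ × 1.82 = 2.29×10⁻⁹ C.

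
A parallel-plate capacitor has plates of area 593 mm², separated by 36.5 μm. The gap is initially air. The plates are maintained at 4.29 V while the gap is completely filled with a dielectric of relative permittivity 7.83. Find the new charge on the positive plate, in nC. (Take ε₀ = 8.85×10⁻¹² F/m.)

A = 593 mm² = 5.93×10⁻⁴ m².
Initially C₁ = ε₀A/d = 8.85×10⁻¹² × 5.93×10⁻⁴ / 3.65×10⁻⁵ = 1.44×10⁻¹⁰ F.
Q₁ = 6.17×10⁻¹⁰ C.
Battery connected ⇒ V is held fixed. C₂ = 7.83 C₁ and Q = CV, so Q₂/Q₁ = C₂/C₁ = 7.83.
Q₂ = 7.83 × 6.17×10⁻¹⁰ = 4.83×10⁻⁹ C.

Q ≈ 4.83 nC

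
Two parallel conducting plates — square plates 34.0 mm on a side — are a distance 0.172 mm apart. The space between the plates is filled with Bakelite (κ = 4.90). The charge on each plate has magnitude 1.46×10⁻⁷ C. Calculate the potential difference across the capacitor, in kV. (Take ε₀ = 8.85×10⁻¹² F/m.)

A = (34.0 mm)² = 1.16×10⁻³ m².
C = κε₀A/d = 4.90 × 8.85×10⁻¹² × 1.16×10⁻³ / 1.72×10⁻⁴ = 2.91×10⁻¹⁰ F.
V = Q/C = 1.46×10⁻⁷ / 2.91×10⁻¹⁰ = 5.01×10² V.

0.501 kV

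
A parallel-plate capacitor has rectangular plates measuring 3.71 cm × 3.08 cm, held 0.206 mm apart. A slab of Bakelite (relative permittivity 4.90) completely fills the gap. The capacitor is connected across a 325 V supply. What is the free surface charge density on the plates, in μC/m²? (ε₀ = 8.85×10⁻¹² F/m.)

A = 3.71 × 3.08 cm² = 1.14×10⁻³ m².
C = κε₀A/d = 4.90 × 8.85×10⁻¹² × 1.14×10⁻³ / 2.06×10⁻⁴ = 2.41×10⁻¹⁰ F.
σ = Q/A = CV/A = 2.41×10⁻¹⁰ × 325 / 1.14×10⁻³ = 6.84×10⁻⁵ C/m².

68.4 μC/m²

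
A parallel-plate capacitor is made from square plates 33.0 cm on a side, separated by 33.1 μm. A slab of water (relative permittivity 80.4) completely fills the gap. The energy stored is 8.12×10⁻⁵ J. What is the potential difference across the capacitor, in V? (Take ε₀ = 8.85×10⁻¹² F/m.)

V ≈ 8.33 V

A = (33.0 cm)² = 0.109 m².
C = κε₀A/d = 80.4 × 8.85×10⁻¹² × 0.109 / 3.31×10⁻⁵ = 2.34×10⁻⁶ F.
V = √(2U/C) = √(2 × 8.12×10⁻⁵ / 2.34×10⁻⁶) = 8.33 V.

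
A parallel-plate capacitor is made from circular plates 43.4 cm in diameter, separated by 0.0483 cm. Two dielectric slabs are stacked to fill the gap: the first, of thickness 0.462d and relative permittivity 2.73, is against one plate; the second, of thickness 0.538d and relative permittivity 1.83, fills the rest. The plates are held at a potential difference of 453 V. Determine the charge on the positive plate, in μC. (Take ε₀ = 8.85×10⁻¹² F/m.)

2.65 μC

A = π(43.4/2 cm)² = 0.148 m².
Stacked slabs ⇒ two capacitors in series, each with the full plate area.
C₁ = κ₁ε₀A/d₁ = 2.73 × 8.85×10⁻¹² × 0.148 / 2.23×10⁻⁴ = 1.60×10⁻⁸ F.
C₂ = κ₂ε₀A/d₂ = 1.83 × 8.85×10⁻¹² × 0.148 / 2.60×10⁻⁴ = 9.22×10⁻⁹ F.
C = (1/C₁ + 1/C₂)⁻¹ = 5.85×10⁻⁹ F.
Q = CV = 5.85×10⁻⁹ × 453 = 2.65×10⁻⁶ C.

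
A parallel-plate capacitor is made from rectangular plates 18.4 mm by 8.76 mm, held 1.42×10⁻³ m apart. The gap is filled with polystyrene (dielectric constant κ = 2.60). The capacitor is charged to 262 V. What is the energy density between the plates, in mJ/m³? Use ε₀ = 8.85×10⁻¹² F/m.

E = V/d = 262 / 1.42×10⁻³ = 1.85×10⁵ V/m.
u = ½κε₀E² = ½ × 2.60 × 8.85×10⁻¹² × (1.85×10⁵)² = 0.392 J/m³.

392 mJ/m³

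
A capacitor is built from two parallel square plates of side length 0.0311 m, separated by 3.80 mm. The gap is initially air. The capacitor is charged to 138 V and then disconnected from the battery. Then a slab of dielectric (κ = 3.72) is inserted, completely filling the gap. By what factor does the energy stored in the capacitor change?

Isolated ⇒ Q is held fixed.
C₂ = 3.72 C₁ and U = Q²/(2C), so U₂/U₁ = C₁/C₂ = 0.269.

0.269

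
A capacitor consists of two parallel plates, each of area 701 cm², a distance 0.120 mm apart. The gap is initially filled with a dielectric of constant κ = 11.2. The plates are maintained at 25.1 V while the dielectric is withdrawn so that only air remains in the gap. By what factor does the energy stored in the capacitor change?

0.0893

Battery connected ⇒ V is held fixed.
C₂ = 0.0893 C₁ and U = ½CV², so U₂/U₁ = C₂/C₁ = 0.0893.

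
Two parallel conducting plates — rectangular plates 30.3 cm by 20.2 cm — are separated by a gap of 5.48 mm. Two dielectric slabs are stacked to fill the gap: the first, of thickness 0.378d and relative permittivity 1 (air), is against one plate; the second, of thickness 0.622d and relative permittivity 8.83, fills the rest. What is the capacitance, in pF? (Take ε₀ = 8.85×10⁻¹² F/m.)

220 pF

A = 30.3 × 20.2 cm² = 6.12×10⁻² m².
Stacked slabs ⇒ two capacitors in series, each with the full plate area.
C₁ = κ₁ε₀A/d₁ = 1.00 × 8.85×10⁻¹² × 6.12×10⁻² / 2.07×10⁻³ = 2.61×10⁻¹⁰ F.
C₂ = κ₂ε₀A/d₂ = 8.83 × 8.85×10⁻¹² × 6.12×10⁻² / 3.41×10⁻³ = 1.40×10⁻⁹ F.
C = (1/C₁ + 1/C₂)⁻¹ = 2.20×10⁻¹⁰ F.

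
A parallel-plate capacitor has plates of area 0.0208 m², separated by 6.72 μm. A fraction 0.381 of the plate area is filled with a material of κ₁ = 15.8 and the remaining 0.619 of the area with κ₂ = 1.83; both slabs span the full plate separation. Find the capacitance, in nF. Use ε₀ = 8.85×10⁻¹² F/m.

196 nF

Side-by-side slabs ⇒ two capacitors in parallel, each spanning the full gap.
C₁ = κ₁ε₀A₁/d = 15.8 × 8.85×10⁻¹² × 7.92×10⁻³ / 6.72×10⁻⁶ = 1.65×10⁻⁷ F.
C₂ = κ₂ε₀A₂/d = 1.83 × 8.85×10⁻¹² × 1.29×10⁻² / 6.72×10⁻⁶ = 3.10×10⁻⁸ F.
C = C₁ + C₂ = 1.96×10⁻⁷ F.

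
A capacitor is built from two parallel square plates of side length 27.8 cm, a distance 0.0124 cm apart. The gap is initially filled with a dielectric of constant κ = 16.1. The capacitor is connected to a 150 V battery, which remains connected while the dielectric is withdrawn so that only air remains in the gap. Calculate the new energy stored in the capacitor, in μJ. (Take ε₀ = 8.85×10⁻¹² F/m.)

U ≈ 62.1 μJ

A = (27.8 cm)² = 7.73×10⁻² m².
Initially C₁ = κε₀A/d = 16.1 × 8.85×10⁻¹² × 7.73×10⁻² / 1.24×10⁻⁴ = 8.88×10⁻⁸ F.
U₁ = 9.99×10⁻⁴ J.
Battery connected ⇒ V is held fixed. C₂ = 0.0621 C₁ and U = ½CV², so U₂/U₁ = C₂/C₁ = 0.0621.
U₂ = 0.0621 × 9.99×10⁻⁴ = 6.21×10⁻⁵ J.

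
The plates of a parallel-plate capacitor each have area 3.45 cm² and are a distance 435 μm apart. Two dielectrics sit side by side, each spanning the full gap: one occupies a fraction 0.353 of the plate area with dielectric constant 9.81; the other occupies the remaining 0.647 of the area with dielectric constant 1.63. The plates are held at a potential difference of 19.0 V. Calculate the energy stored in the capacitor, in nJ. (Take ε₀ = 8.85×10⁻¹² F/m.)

A = 3.45 cm² = 3.45×10⁻⁴ m².
Side-by-side slabs ⇒ two capacitors in parallel, each spanning the full gap.
C₁ = κ₁ε₀A₁/d = 9.81 × 8.85×10⁻¹² × 1.22×10⁻⁴ / 4.35×10⁻⁴ = 2.43×10⁻¹¹ F.
C₂ = κ₂ε₀A₂/d = 1.63 × 8.85×10⁻¹² × 2.23×10⁻⁴ / 4.35×10⁻⁴ = 7.40×10⁻¹² F.
C = C₁ + C₂ = 3.17×10⁻¹¹ F.
U = ½CV² = ½ × 3.17×10⁻¹¹ × (19.0)² = 5.72×10⁻⁹ J.

U ≈ 5.72 nJ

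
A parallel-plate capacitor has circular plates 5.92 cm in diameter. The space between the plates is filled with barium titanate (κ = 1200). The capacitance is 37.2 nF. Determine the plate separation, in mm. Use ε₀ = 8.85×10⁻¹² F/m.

0.786 mm

A = π(5.92/2 cm)² = 2.75×10⁻³ m².
d = κε₀A/C = 1200 × 8.85×10⁻¹² × 2.75×10⁻³ / 3.72×10⁻⁸ = 7.86×10⁻⁴ m.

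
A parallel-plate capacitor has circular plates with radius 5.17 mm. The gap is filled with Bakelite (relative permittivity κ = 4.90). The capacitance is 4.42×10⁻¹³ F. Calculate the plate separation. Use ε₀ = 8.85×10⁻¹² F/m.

d ≈ 8.24 mm

A = π(5.17 mm)² = 8.40×10⁻⁵ m².
d = κε₀A/C = 4.90 × 8.85×10⁻¹² × 8.40×10⁻⁵ / 4.42×10⁻¹³ = 8.24×10⁻³ m.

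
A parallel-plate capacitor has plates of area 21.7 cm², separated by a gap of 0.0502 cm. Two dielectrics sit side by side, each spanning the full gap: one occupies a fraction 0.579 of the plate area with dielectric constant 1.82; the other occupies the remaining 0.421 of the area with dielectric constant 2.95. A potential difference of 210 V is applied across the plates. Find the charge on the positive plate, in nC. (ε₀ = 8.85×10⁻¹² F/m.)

18.4 nC

A = 21.7 cm² = 2.17×10⁻³ m².
Side-by-side slabs ⇒ two capacitors in parallel, each spanning the full gap.
C₁ = κ₁ε₀A₁/d = 1.82 × 8.85×10⁻¹² × 1.26×10⁻³ / 5.02×10⁻⁴ = 4.03×10⁻¹¹ F.
C₂ = κ₂ε₀A₂/d = 2.95 × 8.85×10⁻¹² × 9.14×10⁻⁴ / 5.02×10⁻⁴ = 4.75×10⁻¹¹ F.
C = C₁ + C₂ = 8.78×10⁻¹¹ F.
Q = CV = 8.78×10⁻¹¹ × 210 = 1.84×10⁻⁸ C.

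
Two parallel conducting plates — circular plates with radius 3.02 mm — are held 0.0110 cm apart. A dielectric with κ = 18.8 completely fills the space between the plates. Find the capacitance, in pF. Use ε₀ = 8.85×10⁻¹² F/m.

C ≈ 43.3 pF

A = π(3.02 mm)² = 2.87×10⁻⁵ m².
C = κε₀A/d = 18.8 × 8.85×10⁻¹² × 2.87×10⁻⁵ / 1.10×10⁻⁴ = 4.33×10⁻¹¹ F.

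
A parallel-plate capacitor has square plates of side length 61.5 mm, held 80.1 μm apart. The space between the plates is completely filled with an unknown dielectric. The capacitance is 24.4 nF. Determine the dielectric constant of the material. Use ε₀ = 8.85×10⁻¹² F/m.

A = (61.5 mm)² = 3.78×10⁻³ m².
κ = Cd/(ε₀A) = 2.44×10⁻⁸ × 8.01×10⁻⁵ / (8.85×10⁻¹² × 3.78×10⁻³) = 58.4.

κ ≈ 58.4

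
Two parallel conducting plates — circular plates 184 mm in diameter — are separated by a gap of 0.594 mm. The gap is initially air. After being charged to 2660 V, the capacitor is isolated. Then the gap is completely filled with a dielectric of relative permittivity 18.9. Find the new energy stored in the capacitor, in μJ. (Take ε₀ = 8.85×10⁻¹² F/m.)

74.2 μJ

A = π(184/2 mm)² = 2.66×10⁻² m².
Initially C₁ = ε₀A/d = 8.85×10⁻¹² × 2.66×10⁻² / 5.94×10⁻⁴ = 3.96×10⁻¹⁰ F.
U₁ = 1.40×10⁻³ J.
Isolated ⇒ Q is held fixed. C₂ = 18.9 C₁ and U = Q²/(2C), so U₂/U₁ = C₁/C₂ = 0.0529.
U₂ = 0.0529 × 1.40×10⁻³ = 7.42×10⁻⁵ J.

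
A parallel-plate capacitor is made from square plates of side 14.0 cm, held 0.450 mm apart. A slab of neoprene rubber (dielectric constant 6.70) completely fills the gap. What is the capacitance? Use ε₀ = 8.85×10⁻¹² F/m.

C ≈ 2.58 nF

A = (14.0 cm)² = 1.96×10⁻² m².
C = κε₀A/d = 6.70 × 8.85×10⁻¹² × 1.96×10⁻² / 4.50×10⁻⁴ = 2.58×10⁻⁹ F.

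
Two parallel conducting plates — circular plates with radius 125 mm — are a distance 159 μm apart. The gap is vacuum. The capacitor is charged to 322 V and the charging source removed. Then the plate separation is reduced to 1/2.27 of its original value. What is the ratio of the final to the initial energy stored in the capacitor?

U₂/U₁ ≈ 0.441

Isolated ⇒ Q is held fixed.
C₂ = 2.27 C₁ and U = Q²/(2C), so U₂/U₁ = C₁/C₂ = 0.441.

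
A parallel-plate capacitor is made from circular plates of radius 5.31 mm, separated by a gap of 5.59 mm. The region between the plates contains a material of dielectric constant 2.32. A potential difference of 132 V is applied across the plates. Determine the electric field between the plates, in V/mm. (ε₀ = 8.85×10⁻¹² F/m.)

E = V/d = 132 / 5.59×10⁻³ = 2.36×10⁴ V/m.

E ≈ 23.6 V/mm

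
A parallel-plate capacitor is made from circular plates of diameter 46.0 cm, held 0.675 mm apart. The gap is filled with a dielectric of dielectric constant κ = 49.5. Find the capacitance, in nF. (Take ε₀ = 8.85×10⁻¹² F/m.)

108 nF

A = π(46.0/2 cm)² = 0.166 m².
C = κε₀A/d = 49.5 × 8.85×10⁻¹² × 0.166 / 6.75×10⁻⁴ = 1.08×10⁻⁷ F.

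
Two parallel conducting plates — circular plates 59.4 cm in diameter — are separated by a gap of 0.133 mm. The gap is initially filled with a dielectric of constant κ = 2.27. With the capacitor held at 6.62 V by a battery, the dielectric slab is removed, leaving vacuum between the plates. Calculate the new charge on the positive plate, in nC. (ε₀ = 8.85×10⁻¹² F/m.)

122 nC

A = π(59.4/2 cm)² = 0.277 m².
Initially C₁ = κε₀A/d = 2.27 × 8.85×10⁻¹² × 0.277 / 1.33×10⁻⁴ = 4.19×10⁻⁸ F.
Q₁ = 2.77×10⁻⁷ C.
Battery connected ⇒ V is held fixed. C₂ = 0.441 C₁ and Q = CV, so Q₂/Q₁ = C₂/C₁ = 0.441.
Q₂ = 0.441 × 2.77×10⁻⁷ = 1.22×10⁻⁷ C.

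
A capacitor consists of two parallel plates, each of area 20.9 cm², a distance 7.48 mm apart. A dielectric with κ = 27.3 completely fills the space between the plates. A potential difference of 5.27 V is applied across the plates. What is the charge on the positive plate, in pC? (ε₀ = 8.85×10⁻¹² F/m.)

Q ≈ 356 pC

A = 20.9 cm² = 2.09×10⁻³ m².
C = κε₀A/d = 27.3 × 8.85×10⁻¹² × 2.09×10⁻³ / 7.48×10⁻³ = 6.75×10⁻¹¹ F.
Q = CV = 6.75×10⁻¹¹ × 5.27 = 3.56×10⁻¹⁰ C.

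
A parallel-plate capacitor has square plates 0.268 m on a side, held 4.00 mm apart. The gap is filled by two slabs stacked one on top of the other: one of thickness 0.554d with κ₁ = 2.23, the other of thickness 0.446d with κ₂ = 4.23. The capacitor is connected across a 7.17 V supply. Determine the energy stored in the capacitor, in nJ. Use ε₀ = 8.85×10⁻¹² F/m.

A = (0.268 m)² = 7.18×10⁻² m².
Stacked slabs ⇒ two capacitors in series, each with the full plate area.
C₁ = κ₁ε₀A/d₁ = 2.23 × 8.85×10⁻¹² × 7.18×10⁻² / 2.22×10⁻³ = 6.40×10⁻¹⁰ F.
C₂ = κ₂ε₀A/d₂ = 4.23 × 8.85×10⁻¹² × 7.18×10⁻² / 1.78×10⁻³ = 1.51×10⁻⁹ F.
C = (1/C₁ + 1/C₂)⁻¹ = 4.49×10⁻¹⁰ F.
U = ½CV² = ½ × 4.49×10⁻¹⁰ × (7.17)² = 1.15×10⁻⁸ J.

11.5 nJ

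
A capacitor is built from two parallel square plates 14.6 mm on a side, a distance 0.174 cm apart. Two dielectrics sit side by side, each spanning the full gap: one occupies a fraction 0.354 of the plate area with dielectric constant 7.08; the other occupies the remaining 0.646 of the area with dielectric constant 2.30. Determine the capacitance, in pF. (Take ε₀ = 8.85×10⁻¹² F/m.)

4.33 pF

A = (14.6 mm)² = 2.13×10⁻⁴ m².
Side-by-side slabs ⇒ two capacitors in parallel, each spanning the full gap.
C₁ = κ₁ε₀A₁/d = 7.08 × 8.85×10⁻¹² × 7.55×10⁻⁵ / 1.74×10⁻³ = 2.72×10⁻¹² F.
C₂ = κ₂ε₀A₂/d = 2.30 × 8.85×10⁻¹² × 1.38×10⁻⁴ / 1.74×10⁻³ = 1.61×10⁻¹² F.
C = C₁ + C₂ = 4.33×10⁻¹² F.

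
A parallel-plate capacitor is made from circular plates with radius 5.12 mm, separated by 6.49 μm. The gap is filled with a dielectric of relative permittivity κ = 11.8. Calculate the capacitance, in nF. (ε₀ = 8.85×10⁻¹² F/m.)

1.33 nF

A = π(5.12 mm)² = 8.24×10⁻⁵ m².
C = κε₀A/d = 11.8 × 8.85×10⁻¹² × 8.24×10⁻⁵ / 6.49×10⁻⁶ = 1.33×10⁻⁹ F.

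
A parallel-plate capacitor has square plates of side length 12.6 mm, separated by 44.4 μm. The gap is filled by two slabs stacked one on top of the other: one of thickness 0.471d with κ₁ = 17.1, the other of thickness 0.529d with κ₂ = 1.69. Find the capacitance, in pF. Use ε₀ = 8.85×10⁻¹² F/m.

A = (12.6 mm)² = 1.59×10⁻⁴ m².
Stacked slabs ⇒ two capacitors in series, each with the full plate area.
C₁ = κ₁ε₀A/d₁ = 17.1 × 8.85×10⁻¹² × 1.59×10⁻⁴ / 2.09×10⁻⁵ = 1.15×10⁻⁹ F.
C₂ = κ₂ε₀A/d₂ = 1.69 × 8.85×10⁻¹² × 1.59×10⁻⁴ / 2.35×10⁻⁵ = 1.01×10⁻¹⁰ F.
C = (1/C₁ + 1/C₂)⁻¹ = 9.29×10⁻¹¹ F.

92.9 pF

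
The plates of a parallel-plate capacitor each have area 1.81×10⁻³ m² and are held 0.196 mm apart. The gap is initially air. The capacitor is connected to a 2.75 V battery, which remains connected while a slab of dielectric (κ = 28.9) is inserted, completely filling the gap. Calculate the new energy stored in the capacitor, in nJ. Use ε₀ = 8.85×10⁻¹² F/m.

U ≈ 8.93 nJ

Initially C₁ = ε₀A/d = 8.85×10⁻¹² × 1.81×10⁻³ / 1.96×10⁻⁴ = 8.17×10⁻¹¹ F.
U₁ = 3.09×10⁻¹⁰ J.
Battery connected ⇒ V is held fixed. C₂ = 28.9 C₁ and U = ½CV², so U₂/U₁ = C₂/C₁ = 28.9.
U₂ = 28.9 × 3.09×10⁻¹⁰ = 8.93×10⁻⁹ J.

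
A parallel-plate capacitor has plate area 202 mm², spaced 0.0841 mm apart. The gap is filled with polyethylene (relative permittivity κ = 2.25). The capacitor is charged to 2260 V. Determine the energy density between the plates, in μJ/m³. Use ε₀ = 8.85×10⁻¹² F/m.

u ≈ 7.19×10⁹ μJ/m³

E = V/d = 2260 / 8.41×10⁻⁵ = 2.69×10⁷ V/m.
u = ½κε₀E² = ½ × 2.25 × 8.85×10⁻¹² × (2.69×10⁷)² = 7.19×10³ J/m³.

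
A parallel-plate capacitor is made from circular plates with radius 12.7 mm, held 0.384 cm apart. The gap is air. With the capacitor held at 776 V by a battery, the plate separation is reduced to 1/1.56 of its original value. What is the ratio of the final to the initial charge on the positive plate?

1.56

Battery connected ⇒ V is held fixed.
C₂ = 1.56 C₁ and Q = CV, so Q₂/Q₁ = C₂/C₁ = 1.56.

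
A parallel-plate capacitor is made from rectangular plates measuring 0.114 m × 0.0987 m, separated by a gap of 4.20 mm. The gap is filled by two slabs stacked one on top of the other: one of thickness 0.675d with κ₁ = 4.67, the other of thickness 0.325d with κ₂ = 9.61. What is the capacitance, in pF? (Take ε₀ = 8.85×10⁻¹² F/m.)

A = 0.114 × 0.0987 m² = 1.13×10⁻² m².
Stacked slabs ⇒ two capacitors in series, each with the full plate area.
C₁ = κ₁ε₀A/d₁ = 4.67 × 8.85×10⁻¹² × 1.13×10⁻² / 2.84×10⁻³ = 1.64×10⁻¹⁰ F.
C₂ = κ₂ε₀A/d₂ = 9.61 × 8.85×10⁻¹² × 1.13×10⁻² / 1.36×10⁻³ = 7.01×10⁻¹⁰ F.
C = (1/C₁ + 1/C₂)⁻¹ = 1.33×10⁻¹⁰ F.

133 pF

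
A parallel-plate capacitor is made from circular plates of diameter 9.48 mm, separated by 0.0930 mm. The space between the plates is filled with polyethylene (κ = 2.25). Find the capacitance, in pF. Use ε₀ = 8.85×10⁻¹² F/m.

A = π(9.48/2 mm)² = 7.06×10⁻⁵ m².
C = κε₀A/d = 2.25 × 8.85×10⁻¹² × 7.06×10⁻⁵ / 9.30×10⁻⁵ = 1.51×10⁻¹¹ F.

15.1 pF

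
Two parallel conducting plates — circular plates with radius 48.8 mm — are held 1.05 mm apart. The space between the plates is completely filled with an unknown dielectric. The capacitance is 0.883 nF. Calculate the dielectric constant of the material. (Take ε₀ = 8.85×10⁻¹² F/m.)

κ ≈ 14.0

A = π(48.8 mm)² = 7.48×10⁻³ m².
κ = Cd/(ε₀A) = 8.83×10⁻¹⁰ × 1.05×10⁻³ / (8.85×10⁻¹² × 7.48×10⁻³) = 14.0.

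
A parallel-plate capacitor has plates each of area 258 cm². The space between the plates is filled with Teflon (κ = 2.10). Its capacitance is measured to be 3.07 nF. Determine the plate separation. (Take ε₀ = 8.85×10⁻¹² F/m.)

A = 258 cm² = 2.58×10⁻² m².
d = κε₀A/C = 2.10 × 8.85×10⁻¹² × 2.58×10⁻² / 3.07×10⁻⁹ = 1.56×10⁻⁴ m.

156 μm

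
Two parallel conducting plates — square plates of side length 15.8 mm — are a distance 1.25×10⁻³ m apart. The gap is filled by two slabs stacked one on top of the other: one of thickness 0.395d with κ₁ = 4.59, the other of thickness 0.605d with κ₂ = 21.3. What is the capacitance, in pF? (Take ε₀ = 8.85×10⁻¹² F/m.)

A = (15.8 mm)² = 2.50×10⁻⁴ m².
Stacked slabs ⇒ two capacitors in series, each with the full plate area.
C₁ = κ₁ε₀A/d₁ = 4.59 × 8.85×10⁻¹² × 2.50×10⁻⁴ / 4.94×10⁻⁴ = 2.05×10⁻¹¹ F.
C₂ = κ₂ε₀A/d₂ = 21.3 × 8.85×10⁻¹² × 2.50×10⁻⁴ / 7.56×10⁻⁴ = 6.22×10⁻¹¹ F.
C = (1/C₁ + 1/C₂)⁻¹ = 1.54×10⁻¹¹ F.

C ≈ 15.4 pF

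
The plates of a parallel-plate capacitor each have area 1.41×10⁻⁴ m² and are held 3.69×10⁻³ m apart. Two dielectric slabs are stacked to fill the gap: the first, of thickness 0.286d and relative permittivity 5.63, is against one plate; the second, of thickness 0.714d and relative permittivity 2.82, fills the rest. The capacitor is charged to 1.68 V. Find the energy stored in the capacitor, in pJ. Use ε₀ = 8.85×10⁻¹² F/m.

Stacked slabs ⇒ two capacitors in series, each with the full plate area.
C₁ = κ₁ε₀A/d₁ = 5.63 × 8.85×10⁻¹² × 1.41×10⁻⁴ / 1.06×10⁻³ = 6.66×10⁻¹² F.
C₂ = κ₂ε₀A/d₂ = 2.82 × 8.85×10⁻¹² × 1.41×10⁻⁴ / 2.63×10⁻³ = 1.34×10⁻¹² F.
C = (1/C₁ + 1/C₂)⁻¹ = 1.11×10⁻¹² F.
U = ½CV² = ½ × 1.11×10⁻¹² × (1.68)² = 1.57×10⁻¹² J.

U ≈ 1.57 pJ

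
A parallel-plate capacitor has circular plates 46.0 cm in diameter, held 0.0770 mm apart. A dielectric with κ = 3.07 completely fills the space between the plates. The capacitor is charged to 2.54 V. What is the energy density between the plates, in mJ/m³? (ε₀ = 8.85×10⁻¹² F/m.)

14.8 mJ/m³

E = V/d = 2.54 / 7.70×10⁻⁵ = 3.30×10⁴ V/m.
u = ½κε₀E² = ½ × 3.07 × 8.85×10⁻¹² × (3.30×10⁴)² = 1.48×10⁻² J/m³.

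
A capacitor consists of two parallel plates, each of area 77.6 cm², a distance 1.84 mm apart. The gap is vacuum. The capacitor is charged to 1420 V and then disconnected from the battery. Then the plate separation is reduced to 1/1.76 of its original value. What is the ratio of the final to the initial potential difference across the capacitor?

Isolated ⇒ Q is held fixed.
C₂ = 1.76 C₁ and V = Q/C, so V₂/V₁ = C₁/C₂ = 0.568.

V₂/V₁ ≈ 0.568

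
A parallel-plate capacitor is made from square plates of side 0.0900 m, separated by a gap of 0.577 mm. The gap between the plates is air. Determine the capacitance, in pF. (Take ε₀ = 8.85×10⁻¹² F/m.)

A = (0.0900 m)² = 8.10×10⁻³ m².
C = ε₀A/d = 8.85×10⁻¹² × 8.10×10⁻³ / 5.77×10⁻⁴ = 1.24×10⁻¹⁰ F.

C ≈ 124 pF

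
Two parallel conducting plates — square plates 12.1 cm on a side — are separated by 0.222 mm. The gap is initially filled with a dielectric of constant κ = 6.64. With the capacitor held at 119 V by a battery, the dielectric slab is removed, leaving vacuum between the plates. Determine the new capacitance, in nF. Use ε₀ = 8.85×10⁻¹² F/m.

A = (12.1 cm)² = 1.46×10⁻² m².
Initially C₁ = κε₀A/d = 6.64 × 8.85×10⁻¹² × 1.46×10⁻² / 2.22×10⁻⁴ = 3.88×10⁻⁹ F.
C = κε₀A/d scales with κ, so C₂/C₁ = 1/κ = 1/6.64 = 0.151.
C₂ = 0.151 × 3.88×10⁻⁹ = 5.84×10⁻¹⁰ F.

0.584 nF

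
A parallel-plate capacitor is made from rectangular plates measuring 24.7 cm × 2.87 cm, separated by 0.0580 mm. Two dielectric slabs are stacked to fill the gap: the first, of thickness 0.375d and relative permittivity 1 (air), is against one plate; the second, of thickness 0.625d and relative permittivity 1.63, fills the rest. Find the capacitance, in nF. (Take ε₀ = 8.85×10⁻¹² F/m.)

A = 24.7 × 2.87 cm² = 7.09×10⁻³ m².
Stacked slabs ⇒ two capacitors in series, each with the full plate area.
C₁ = κ₁ε₀A/d₁ = 1.00 × 8.85×10⁻¹² × 7.09×10⁻³ / 2.18×10⁻⁵ = 2.88×10⁻⁹ F.
C₂ = κ₂ε₀A/d₂ = 1.63 × 8.85×10⁻¹² × 7.09×10⁻³ / 3.62×10⁻⁵ = 2.82×10⁻⁹ F.
C = (1/C₁ + 1/C₂)⁻¹ = 1.43×10⁻⁹ F.

1.43 nF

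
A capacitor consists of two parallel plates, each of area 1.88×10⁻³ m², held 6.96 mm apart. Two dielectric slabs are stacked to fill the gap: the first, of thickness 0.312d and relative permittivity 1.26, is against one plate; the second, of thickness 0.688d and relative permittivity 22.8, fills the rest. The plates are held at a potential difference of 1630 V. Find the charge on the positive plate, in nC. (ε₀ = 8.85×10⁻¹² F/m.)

Q ≈ 14.0 nC

Stacked slabs ⇒ two capacitors in series, each with the full plate area.
C₁ = κ₁ε₀A/d₁ = 1.26 × 8.85×10⁻¹² × 1.88×10⁻³ / 2.17×10⁻³ = 9.65×10⁻¹² F.
C₂ = κ₂ε₀A/d₂ = 22.8 × 8.85×10⁻¹² × 1.88×10⁻³ / 4.79×10⁻³ = 7.92×10⁻¹¹ F.
C = (1/C₁ + 1/C₂)⁻¹ = 8.61×10⁻¹² F.
Q = CV = 8.61×10⁻¹² × 1630 = 1.40×10⁻⁸ C.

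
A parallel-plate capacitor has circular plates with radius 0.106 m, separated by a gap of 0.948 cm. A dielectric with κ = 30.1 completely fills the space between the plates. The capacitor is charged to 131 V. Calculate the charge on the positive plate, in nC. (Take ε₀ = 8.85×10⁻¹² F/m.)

A = π(0.106 m)² = 3.53×10⁻² m².
C = κε₀A/d = 30.1 × 8.85×10⁻¹² × 3.53×10⁻² / 9.48×10⁻³ = 9.92×10⁻¹⁰ F.
Q = CV = 9.92×10⁻¹⁰ × 131 = 1.30×10⁻⁷ C.

130 nC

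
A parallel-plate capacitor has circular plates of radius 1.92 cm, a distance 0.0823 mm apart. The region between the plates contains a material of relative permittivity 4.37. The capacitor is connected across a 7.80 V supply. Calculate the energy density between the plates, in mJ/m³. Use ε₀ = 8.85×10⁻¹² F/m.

u ≈ 174 mJ/m³

E = V/d = 7.80 / 8.23×10⁻⁵ = 9.48×10⁴ V/m.
u = ½κε₀E² = ½ × 4.37 × 8.85×10⁻¹² × (9.48×10⁴)² = 0.174 J/m³.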